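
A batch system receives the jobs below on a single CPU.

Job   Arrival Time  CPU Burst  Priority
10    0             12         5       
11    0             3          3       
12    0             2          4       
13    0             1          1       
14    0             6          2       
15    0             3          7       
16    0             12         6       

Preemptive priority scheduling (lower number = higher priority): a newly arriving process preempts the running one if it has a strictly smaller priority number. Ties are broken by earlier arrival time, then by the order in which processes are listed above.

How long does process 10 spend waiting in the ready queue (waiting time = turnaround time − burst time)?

12

Gantt: | 13 0-1 | 14 1-7 | 11 7-10 | 12 10-12 | 10 12-24 | 16 24-36 | 15 36-39 |
Completion: 10=24  11=10  12=12  13=1  14=7  15=39  16=36
Turnaround (C−A): 10=24  11=10  12=12  13=1  14=7  15=39  16=36
Waiting(10) = turnaround − burst = 24 − 12 = 12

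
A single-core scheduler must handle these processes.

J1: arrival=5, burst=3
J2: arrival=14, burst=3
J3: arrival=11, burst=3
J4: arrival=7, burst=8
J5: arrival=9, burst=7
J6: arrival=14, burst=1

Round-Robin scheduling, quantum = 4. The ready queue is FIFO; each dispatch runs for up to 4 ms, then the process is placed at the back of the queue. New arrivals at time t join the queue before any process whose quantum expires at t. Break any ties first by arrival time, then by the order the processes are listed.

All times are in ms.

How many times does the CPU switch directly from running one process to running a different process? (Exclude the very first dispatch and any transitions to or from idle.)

7

Timeline: | idle 0-5 | J1 5-8 | J4 8-12 | J5 12-16 | J3 16-19 | J4 19-23 | J2 23-26 | J6 26-27 | J5 27-30 |
Completion: J1=8  J2=26  J3=19  J4=23  J5=30  J6=27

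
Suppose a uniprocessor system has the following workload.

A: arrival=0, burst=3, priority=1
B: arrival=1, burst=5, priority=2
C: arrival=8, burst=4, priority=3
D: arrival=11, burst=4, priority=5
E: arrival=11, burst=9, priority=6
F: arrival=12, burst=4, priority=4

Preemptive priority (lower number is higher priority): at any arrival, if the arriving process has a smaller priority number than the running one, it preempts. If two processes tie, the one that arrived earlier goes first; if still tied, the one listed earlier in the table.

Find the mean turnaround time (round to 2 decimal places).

7.50

Timeline: | A 0-3 | B 3-8 | C 8-12 | F 12-16 | D 16-20 | E 20-29 |
Completion: A=3  B=8  C=12  D=20  E=29  F=16
Turnaround times: A=3, B=7, C=4, D=9, E=18, F=4
Average turnaround = (3+7+4+9+18+4) / 6 = 45/6 = 7.50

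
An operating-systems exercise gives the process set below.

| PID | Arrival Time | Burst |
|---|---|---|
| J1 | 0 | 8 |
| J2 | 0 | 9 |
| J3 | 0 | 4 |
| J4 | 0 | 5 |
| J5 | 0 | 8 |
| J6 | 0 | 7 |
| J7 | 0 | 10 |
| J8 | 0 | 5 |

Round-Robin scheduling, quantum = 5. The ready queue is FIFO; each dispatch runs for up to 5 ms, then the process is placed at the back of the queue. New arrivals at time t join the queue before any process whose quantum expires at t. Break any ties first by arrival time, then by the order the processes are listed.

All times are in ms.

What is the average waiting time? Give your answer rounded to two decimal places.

Schedule: | J1 0-5 | J2 5-10 | J3 10-14 | J4 14-19 | J5 19-24 | J6 24-29 | J7 29-34 | J8 34-39 | J1 39-42 | J2 42-46 | J5 46-49 | J6 49-51 | J7 51-56 |
Completion: J1=42  J2=46  J3=14  J4=19  J5=49  J6=51  J7=56  J8=39
Turnaround (C−A): J1=42  J2=46  J3=14  J4=19  J5=49  J6=51  J7=56  J8=39
Waiting times: J1=34, J2=37, J3=10, J4=14, J5=41, J6=44, J7=46, J8=34
Average waiting = (34+37+10+14+41+44+46+34) / 8 = 260/8 = 32.50

32.50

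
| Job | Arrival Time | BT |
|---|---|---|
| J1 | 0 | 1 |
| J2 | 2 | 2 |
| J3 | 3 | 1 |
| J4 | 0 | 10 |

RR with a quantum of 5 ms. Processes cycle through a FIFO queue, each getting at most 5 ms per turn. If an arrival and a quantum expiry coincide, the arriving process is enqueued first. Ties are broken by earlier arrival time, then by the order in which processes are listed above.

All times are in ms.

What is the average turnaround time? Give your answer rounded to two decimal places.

Gantt: | J1 0-1 | J4 1-6 | J2 6-8 | J3 8-9 | J4 9-14 |
Completion: J1=1  J2=8  J3=9  J4=14
Turnaround (C−A): J1=1  J2=6  J3=6  J4=14
Turnaround times: J1=1, J2=6, J3=6, J4=14
Average turnaround = (1+6+6+14) / 4 = 27/4 = 6.75

6.75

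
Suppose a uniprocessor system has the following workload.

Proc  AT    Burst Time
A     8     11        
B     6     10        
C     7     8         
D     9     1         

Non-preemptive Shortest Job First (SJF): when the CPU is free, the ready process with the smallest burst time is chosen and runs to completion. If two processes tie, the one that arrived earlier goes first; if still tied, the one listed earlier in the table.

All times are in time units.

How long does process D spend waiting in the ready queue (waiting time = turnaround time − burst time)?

Timeline: | idle 0-6 | B 6-16 | D 16-17 | C 17-25 | A 25-36 |
Completion: A=36  B=16  C=25  D=17
Waiting(D) = turnaround − burst = 8 − 1 = 7

7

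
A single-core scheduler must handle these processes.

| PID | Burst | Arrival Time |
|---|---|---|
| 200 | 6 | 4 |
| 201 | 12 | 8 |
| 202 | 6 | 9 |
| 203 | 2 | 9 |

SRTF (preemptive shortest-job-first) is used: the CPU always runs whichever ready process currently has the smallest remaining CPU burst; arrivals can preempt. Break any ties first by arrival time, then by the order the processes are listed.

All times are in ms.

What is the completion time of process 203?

Timeline: | idle 0-4 | 200 4-10 | 203 10-12 | 202 12-18 | 201 18-30 |
Completion: 200=10  201=30  202=18  203=12
Turnaround (C−A): 200=6  201=22  202=9  203=3

12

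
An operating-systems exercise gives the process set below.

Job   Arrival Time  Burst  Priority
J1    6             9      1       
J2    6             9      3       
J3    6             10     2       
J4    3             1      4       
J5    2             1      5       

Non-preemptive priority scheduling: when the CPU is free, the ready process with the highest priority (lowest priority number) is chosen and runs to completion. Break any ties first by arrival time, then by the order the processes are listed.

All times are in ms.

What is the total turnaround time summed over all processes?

Timeline: | idle 0-2 | J5 2-3 | J4 3-4 | idle 4-6 | J1 6-15 | J3 15-25 | J2 25-34 |
Completion: J1=15  J2=34  J3=25  J4=4  J5=3
Turnaround (C−A): J1=9  J2=28  J3=19  J4=1  J5=1
Turnaround = completion − arrival: J1=9, J2=28, J3=19, J4=1, J5=1
Total turnaround = 9 + 28 + 19 + 1 + 1 = 58

58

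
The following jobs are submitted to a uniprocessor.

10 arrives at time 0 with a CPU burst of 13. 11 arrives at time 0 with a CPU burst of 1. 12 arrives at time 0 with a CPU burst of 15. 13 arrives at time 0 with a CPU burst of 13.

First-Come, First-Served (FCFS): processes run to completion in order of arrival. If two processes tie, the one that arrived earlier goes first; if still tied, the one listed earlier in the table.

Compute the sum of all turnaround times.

Gantt: | 10 0-13 | 11 13-14 | 12 14-29 | 13 29-42 |
Completion: 10=13  11=14  12=29  13=42
Turnaround = completion − arrival: 10=13, 11=14, 12=29, 13=42
Total turnaround = 13 + 14 + 29 + 42 = 98

98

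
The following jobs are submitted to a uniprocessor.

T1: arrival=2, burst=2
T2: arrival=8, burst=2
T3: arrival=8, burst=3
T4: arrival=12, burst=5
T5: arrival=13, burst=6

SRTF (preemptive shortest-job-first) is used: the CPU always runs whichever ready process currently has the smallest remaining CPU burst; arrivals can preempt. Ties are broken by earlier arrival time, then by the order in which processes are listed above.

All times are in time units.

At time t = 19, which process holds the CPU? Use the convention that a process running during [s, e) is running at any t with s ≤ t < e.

Schedule: | idle 0-2 | T1 2-4 | idle 4-8 | T2 8-10 | T3 10-13 | T4 13-18 | T5 18-24 |
Completion: T1=4  T2=10  T3=13  T4=18  T5=24
Turnaround (C−A): T1=2  T2=2  T3=5  T4=6  T5=11

T5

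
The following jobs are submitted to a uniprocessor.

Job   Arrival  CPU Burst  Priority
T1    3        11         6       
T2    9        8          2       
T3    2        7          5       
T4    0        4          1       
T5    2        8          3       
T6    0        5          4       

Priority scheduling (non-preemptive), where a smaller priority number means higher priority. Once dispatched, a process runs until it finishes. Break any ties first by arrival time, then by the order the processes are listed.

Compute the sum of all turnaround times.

120

Gantt: | T4 0-4 | T5 4-12 | T2 12-20 | T6 20-25 | T3 25-32 | T1 32-43 |
Completion: T1=43  T2=20  T3=32  T4=4  T5=12  T6=25
Turnaround (C−A): T1=40  T2=11  T3=30  T4=4  T5=10  T6=25
Turnaround = completion − arrival: T1=40, T2=11, T3=30, T4=4, T5=10, T6=25
Total turnaround = 40 + 11 + 30 + 4 + 10 + 25 = 120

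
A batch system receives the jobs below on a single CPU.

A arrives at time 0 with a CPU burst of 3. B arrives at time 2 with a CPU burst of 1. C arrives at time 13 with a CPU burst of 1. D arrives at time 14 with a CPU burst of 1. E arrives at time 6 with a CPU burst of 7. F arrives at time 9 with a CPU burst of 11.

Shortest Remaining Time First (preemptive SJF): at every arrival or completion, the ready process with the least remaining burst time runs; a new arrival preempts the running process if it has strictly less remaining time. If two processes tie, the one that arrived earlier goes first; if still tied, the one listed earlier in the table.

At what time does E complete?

Gantt: | A 0-3 | B 3-4 | idle 4-6 | E 6-13 | C 13-14 | D 14-15 | F 15-26 |
Completion: A=3  B=4  C=14  D=15  E=13  F=26
Turnaround (C−A): A=3  B=2  C=1  D=1  E=7  F=17

13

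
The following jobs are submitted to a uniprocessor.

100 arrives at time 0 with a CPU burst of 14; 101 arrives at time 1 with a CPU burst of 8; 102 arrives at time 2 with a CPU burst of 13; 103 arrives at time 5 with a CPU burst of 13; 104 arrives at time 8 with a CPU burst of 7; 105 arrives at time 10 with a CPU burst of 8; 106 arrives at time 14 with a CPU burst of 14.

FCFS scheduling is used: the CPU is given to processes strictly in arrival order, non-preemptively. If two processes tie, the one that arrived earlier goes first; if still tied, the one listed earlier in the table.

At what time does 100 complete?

14

Timeline: | 100 0-14 | 101 14-22 | 102 22-35 | 103 35-48 | 104 48-55 | 105 55-63 | 106 63-77 |
Completion: 100=14  101=22  102=35  103=48  104=55  105=63  106=77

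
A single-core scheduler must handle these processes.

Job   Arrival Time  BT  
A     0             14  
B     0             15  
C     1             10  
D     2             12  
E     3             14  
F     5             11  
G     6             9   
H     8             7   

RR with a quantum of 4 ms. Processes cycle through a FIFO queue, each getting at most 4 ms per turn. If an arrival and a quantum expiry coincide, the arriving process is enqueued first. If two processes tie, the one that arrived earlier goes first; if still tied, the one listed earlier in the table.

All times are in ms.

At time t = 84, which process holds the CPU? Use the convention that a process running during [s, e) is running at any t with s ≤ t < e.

F

Schedule: | A 0-4 | B 4-8 | C 8-12 | D 12-16 | E 16-20 | A 20-24 | F 24-28 | G 28-32 | H 32-36 | B 36-40 | C 40-44 | D 44-48 | E 48-52 | A 52-56 | F 56-60 | G 60-64 | H 64-67 | B 67-71 | C 71-73 | D 73-77 | E 77-81 | A 81-83 | F 83-86 | G 86-87 | B 87-90 | E 90-92 |
Completion: A=83  B=90  C=73  D=77  E=92  F=86  G=87  H=67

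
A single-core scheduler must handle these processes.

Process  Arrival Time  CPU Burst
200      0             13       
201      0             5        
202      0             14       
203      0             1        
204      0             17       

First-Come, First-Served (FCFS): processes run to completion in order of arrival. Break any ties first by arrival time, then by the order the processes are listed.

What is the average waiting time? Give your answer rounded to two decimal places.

Gantt: | 200 0-13 | 201 13-18 | 202 18-32 | 203 32-33 | 204 33-50 |
Completion: 200=13  201=18  202=32  203=33  204=50
Turnaround (C−A): 200=13  201=18  202=32  203=33  204=50
Waiting times: 200=0, 201=13, 202=18, 203=32, 204=33
Average waiting = (0+13+18+32+33) / 5 = 96/5 = 19.20

19.20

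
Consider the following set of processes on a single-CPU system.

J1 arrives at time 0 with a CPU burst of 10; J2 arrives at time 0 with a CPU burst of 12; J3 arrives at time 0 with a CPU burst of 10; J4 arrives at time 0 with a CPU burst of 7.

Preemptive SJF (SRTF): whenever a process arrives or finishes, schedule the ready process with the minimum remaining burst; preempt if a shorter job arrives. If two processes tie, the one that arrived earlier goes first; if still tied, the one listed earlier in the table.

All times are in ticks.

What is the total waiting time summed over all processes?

Schedule: | J4 0-7 | J1 7-17 | J3 17-27 | J2 27-39 |
Completion: J1=17  J2=39  J3=27  J4=7
Waiting = turnaround − burst: J1=7, J2=27, J3=17, J4=0
Total waiting = 7 + 27 + 17 + 0 = 51

51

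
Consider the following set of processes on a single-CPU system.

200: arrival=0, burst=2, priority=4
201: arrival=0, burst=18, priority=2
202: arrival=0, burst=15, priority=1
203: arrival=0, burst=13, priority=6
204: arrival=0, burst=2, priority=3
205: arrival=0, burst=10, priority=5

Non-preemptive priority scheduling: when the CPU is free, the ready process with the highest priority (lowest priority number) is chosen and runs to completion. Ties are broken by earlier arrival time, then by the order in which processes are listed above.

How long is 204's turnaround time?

Gantt: | 202 0-15 | 201 15-33 | 204 33-35 | 200 35-37 | 205 37-47 | 203 47-60 |
Completion: 200=37  201=33  202=15  203=60  204=35  205=47
Turnaround (C−A): 200=37  201=33  202=15  203=60  204=35  205=47
Turnaround(204) = completion − arrival = 35 − 0 = 35

35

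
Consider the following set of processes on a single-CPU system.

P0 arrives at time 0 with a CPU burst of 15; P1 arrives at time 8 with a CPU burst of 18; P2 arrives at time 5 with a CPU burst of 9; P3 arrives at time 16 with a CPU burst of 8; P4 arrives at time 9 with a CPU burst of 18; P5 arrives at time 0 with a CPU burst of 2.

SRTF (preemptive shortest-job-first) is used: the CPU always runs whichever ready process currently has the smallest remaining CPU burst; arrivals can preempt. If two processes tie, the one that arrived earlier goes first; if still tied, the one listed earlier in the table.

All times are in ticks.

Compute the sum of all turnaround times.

158

Timeline: | P5 0-2 | P0 2-5 | P2 5-14 | P0 14-16 | P3 16-24 | P0 24-34 | P1 34-52 | P4 52-70 |
Completion: P0=34  P1=52  P2=14  P3=24  P4=70  P5=2
Turnaround = completion − arrival: P0=34, P1=44, P2=9, P3=8, P4=61, P5=2
Total turnaround = 34 + 44 + 9 + 8 + 61 + 2 = 158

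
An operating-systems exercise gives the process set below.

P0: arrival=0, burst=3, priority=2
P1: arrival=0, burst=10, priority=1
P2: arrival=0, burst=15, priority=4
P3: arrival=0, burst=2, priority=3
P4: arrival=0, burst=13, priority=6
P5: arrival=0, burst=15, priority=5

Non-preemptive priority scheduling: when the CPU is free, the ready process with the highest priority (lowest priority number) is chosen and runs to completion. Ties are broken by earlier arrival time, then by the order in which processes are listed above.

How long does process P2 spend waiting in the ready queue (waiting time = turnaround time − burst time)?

Gantt: | P1 0-10 | P0 10-13 | P3 13-15 | P2 15-30 | P5 30-45 | P4 45-58 |
Completion: P0=13  P1=10  P2=30  P3=15  P4=58  P5=45
Turnaround (C−A): P0=13  P1=10  P2=30  P3=15  P4=58  P5=45
Waiting(P2) = turnaround − burst = 30 − 15 = 15

15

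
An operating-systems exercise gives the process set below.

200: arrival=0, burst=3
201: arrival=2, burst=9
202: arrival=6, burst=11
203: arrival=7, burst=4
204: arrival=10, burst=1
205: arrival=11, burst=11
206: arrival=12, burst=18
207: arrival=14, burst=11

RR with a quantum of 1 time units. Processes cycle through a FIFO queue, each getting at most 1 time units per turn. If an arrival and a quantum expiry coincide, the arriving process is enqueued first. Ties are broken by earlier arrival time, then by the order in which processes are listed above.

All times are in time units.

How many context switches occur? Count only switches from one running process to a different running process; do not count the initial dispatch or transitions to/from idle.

59

Gantt: | 200 0-2 | 201 2-3 | 200 3-4 | 201 4-6 | 202 6-7 | 201 7-8 | 203 8-9 | 202 9-10 | 201 10-11 | 203 11-12 | 204 12-13 | 202 13-14 | 205 14-15 | 201 15-16 | 206 16-17 | 203 17-18 | 207 18-19 | 202 19-20 | 205 20-21 | 201 21-22 | 206 22-23 | 203 23-24 | 207 24-25 | 202 25-26 | 205 26-27 | 201 27-28 | 206 28-29 | 207 29-30 | 202 30-31 | 205 31-32 | 201 32-33 | 206 33-34 | 207 34-35 | 202 35-36 | 205 36-37 | 206 37-38 | 207 38-39 | 202 39-40 | 205 40-41 | 206 41-42 | 207 42-43 | 202 43-44 | 205 44-45 | 206 45-46 | 207 46-47 | 202 47-48 | 205 48-49 | 206 49-50 | 207 50-51 | 202 51-52 | 205 52-53 | 206 53-54 | 207 54-55 | 205 55-56 | 206 56-57 | 207 57-58 | 205 58-59 | 206 59-60 | 207 60-61 | 206 61-68 |
Completion: 200=4  201=33  202=52  203=24  204=13  205=59  206=68  207=61
Turnaround (C−A): 200=4  201=31  202=46  203=17  204=3  205=48  206=56  207=47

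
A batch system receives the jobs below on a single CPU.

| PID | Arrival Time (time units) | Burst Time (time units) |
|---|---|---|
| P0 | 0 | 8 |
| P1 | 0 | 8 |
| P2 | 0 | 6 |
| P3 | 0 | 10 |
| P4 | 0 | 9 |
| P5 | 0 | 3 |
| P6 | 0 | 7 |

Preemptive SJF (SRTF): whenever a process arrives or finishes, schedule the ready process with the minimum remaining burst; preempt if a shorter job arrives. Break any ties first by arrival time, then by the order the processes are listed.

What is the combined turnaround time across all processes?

176

Gantt: | P5 0-3 | P2 3-9 | P6 9-16 | P0 16-24 | P1 24-32 | P4 32-41 | P3 41-51 |
Completion: P0=24  P1=32  P2=9  P3=51  P4=41  P5=3  P6=16
Turnaround = completion − arrival: P0=24, P1=32, P2=9, P3=51, P4=41, P5=3, P6=16
Total turnaround = 24 + 32 + 9 + 51 + 41 + 3 + 16 = 176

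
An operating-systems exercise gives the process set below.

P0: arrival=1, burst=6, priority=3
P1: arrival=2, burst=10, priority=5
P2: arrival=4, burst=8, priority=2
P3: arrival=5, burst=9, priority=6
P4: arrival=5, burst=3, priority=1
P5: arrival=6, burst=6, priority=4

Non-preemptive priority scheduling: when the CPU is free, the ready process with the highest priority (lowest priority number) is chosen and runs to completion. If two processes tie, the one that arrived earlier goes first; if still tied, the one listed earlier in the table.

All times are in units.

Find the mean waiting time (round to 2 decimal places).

11.83

Gantt: | idle 0-1 | P0 1-7 | P4 7-10 | P2 10-18 | P5 18-24 | P1 24-34 | P3 34-43 |
Completion: P0=7  P1=34  P2=18  P3=43  P4=10  P5=24
Turnaround (C−A): P0=6  P1=32  P2=14  P3=38  P4=5  P5=18
Waiting times: P0=0, P1=22, P2=6, P3=29, P4=2, P5=12
Average waiting = (0+22+6+29+2+12) / 6 = 71/6 = 11.83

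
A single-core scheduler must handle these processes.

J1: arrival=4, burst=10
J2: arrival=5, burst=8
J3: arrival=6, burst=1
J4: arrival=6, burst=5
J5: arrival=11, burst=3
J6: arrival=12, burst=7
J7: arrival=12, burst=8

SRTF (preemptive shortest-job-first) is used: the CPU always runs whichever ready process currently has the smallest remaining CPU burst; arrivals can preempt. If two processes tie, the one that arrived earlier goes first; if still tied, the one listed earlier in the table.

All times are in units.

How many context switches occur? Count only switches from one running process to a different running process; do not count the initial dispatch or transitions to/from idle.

Schedule: | idle 0-4 | J1 4-5 | J2 5-6 | J3 6-7 | J4 7-12 | J5 12-15 | J2 15-22 | J6 22-29 | J7 29-37 | J1 37-46 |
Completion: J1=46  J2=22  J3=7  J4=12  J5=15  J6=29  J7=37

8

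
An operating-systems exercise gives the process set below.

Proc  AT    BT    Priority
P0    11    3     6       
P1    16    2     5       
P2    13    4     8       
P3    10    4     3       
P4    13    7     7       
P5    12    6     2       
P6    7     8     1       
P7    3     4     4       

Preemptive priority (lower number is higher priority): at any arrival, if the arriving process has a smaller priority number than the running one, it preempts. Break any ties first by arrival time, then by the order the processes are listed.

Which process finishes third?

P5

Schedule: | idle 0-3 | P7 3-7 | P6 7-15 | P5 15-21 | P3 21-25 | P1 25-27 | P0 27-30 | P4 30-37 | P2 37-41 |
Completion: P0=30  P1=27  P2=41  P3=25  P4=37  P5=21  P6=15  P7=7
Turnaround (C−A): P0=19  P1=11  P2=28  P3=15  P4=24  P5=9  P6=8  P7=4
Finish order: P7 → P6 → P5 → P3 → P1 → P0 → P4 → P2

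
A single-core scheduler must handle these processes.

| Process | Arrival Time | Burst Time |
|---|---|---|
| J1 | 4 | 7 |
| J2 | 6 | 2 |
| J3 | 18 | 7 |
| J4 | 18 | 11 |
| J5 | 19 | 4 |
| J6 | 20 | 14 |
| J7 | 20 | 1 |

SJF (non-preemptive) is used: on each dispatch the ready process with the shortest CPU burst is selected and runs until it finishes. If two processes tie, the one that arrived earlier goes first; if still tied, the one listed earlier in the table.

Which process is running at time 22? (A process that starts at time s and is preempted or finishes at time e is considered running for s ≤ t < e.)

Gantt: | idle 0-4 | J1 4-11 | J2 11-13 | idle 13-18 | J3 18-25 | J7 25-26 | J5 26-30 | J4 30-41 | J6 41-55 |
Completion: J1=11  J2=13  J3=25  J4=41  J5=30  J6=55  J7=26

J3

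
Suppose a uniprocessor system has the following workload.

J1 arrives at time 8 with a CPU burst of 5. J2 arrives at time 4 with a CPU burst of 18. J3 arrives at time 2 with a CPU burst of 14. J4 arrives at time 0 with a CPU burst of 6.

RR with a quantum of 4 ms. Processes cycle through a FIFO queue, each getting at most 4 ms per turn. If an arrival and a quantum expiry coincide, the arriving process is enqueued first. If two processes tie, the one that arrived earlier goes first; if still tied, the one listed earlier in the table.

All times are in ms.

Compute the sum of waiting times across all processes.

64

Schedule: | J4 0-4 | J3 4-8 | J2 8-12 | J4 12-14 | J1 14-18 | J3 18-22 | J2 22-26 | J1 26-27 | J3 27-31 | J2 31-35 | J3 35-37 | J2 37-43 |
Completion: J1=27  J2=43  J3=37  J4=14
Waiting = turnaround − burst: J1=14, J2=21, J3=21, J4=8
Total waiting = 14 + 21 + 21 + 8 = 64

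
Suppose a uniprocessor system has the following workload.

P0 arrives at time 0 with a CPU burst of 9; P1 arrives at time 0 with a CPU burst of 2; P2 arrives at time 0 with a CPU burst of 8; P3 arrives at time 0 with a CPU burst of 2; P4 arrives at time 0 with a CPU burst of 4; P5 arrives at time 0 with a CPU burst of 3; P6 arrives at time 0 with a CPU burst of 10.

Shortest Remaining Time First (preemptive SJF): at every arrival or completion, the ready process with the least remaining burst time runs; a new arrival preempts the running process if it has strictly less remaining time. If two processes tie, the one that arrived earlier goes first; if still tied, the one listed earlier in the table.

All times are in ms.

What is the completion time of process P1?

Schedule: | P1 0-2 | P3 2-4 | P5 4-7 | P4 7-11 | P2 11-19 | P0 19-28 | P6 28-38 |
Completion: P0=28  P1=2  P2=19  P3=4  P4=11  P5=7  P6=38

2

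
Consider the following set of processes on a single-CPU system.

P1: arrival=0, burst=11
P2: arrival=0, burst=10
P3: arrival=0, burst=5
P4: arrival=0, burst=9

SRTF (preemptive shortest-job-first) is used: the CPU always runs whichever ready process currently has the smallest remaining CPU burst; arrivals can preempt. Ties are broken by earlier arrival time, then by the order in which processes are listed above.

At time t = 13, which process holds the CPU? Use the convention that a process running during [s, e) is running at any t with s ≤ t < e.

P4

Timeline: | P3 0-5 | P4 5-14 | P2 14-24 | P1 24-35 |
Completion: P1=35  P2=24  P3=5  P4=14
Turnaround (C−A): P1=35  P2=24  P3=5  P4=14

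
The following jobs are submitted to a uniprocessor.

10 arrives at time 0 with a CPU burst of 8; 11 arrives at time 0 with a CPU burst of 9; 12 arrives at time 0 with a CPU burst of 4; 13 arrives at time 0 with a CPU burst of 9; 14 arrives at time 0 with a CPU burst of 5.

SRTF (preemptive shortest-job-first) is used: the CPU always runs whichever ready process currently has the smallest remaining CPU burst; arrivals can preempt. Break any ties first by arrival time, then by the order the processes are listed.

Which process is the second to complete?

14

Schedule: | 12 0-4 | 14 4-9 | 10 9-17 | 11 17-26 | 13 26-35 |
Completion: 10=17  11=26  12=4  13=35  14=9
Turnaround (C−A): 10=17  11=26  12=4  13=35  14=9
Finish order: 12 → 14 → 10 → 11 → 13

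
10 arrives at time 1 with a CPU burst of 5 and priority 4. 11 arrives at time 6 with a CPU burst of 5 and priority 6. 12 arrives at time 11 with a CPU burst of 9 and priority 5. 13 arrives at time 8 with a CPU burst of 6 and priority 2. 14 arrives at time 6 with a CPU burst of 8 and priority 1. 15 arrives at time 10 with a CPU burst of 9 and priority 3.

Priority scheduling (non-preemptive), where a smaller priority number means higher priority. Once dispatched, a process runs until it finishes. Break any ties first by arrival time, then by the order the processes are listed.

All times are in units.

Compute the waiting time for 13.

6

Timeline: | idle 0-1 | 10 1-6 | 14 6-14 | 13 14-20 | 15 20-29 | 12 29-38 | 11 38-43 |
Completion: 10=6  11=43  12=38  13=20  14=14  15=29
Turnaround (C−A): 10=5  11=37  12=27  13=12  14=8  15=19
Waiting(13) = turnaround − burst = 12 − 6 = 6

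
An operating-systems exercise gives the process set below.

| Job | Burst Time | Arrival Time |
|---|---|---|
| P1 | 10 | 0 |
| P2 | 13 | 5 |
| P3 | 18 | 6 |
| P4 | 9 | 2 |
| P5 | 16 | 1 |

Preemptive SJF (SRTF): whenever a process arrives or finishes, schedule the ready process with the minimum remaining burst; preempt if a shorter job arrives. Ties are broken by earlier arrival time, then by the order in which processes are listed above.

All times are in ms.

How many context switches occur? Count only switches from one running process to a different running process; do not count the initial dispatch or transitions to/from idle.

4

Timeline: | P1 0-10 | P4 10-19 | P2 19-32 | P5 32-48 | P3 48-66 |
Completion: P1=10  P2=32  P3=66  P4=19  P5=48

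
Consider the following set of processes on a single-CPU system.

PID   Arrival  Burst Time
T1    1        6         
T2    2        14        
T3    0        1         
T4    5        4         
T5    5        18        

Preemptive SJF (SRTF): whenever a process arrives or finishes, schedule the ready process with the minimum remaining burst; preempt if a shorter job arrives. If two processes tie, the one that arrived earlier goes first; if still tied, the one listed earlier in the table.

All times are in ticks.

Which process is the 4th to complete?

T2

Timeline: | T3 0-1 | T1 1-7 | T4 7-11 | T2 11-25 | T5 25-43 |
Completion: T1=7  T2=25  T3=1  T4=11  T5=43
Turnaround (C−A): T1=6  T2=23  T3=1  T4=6  T5=38
Finish order: T3 → T1 → T4 → T2 → T5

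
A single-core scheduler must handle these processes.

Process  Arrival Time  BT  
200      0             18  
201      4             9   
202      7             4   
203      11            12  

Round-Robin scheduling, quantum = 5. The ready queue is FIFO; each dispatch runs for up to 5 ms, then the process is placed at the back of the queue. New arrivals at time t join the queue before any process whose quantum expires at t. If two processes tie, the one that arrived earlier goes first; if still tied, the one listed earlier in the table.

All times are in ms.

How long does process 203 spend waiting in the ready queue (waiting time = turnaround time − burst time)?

20

Schedule: | 200 0-5 | 201 5-10 | 200 10-15 | 202 15-19 | 201 19-23 | 203 23-28 | 200 28-33 | 203 33-38 | 200 38-41 | 203 41-43 |
Completion: 200=41  201=23  202=19  203=43
Turnaround (C−A): 200=41  201=19  202=12  203=32
Waiting(203) = turnaround − burst = 32 − 12 = 20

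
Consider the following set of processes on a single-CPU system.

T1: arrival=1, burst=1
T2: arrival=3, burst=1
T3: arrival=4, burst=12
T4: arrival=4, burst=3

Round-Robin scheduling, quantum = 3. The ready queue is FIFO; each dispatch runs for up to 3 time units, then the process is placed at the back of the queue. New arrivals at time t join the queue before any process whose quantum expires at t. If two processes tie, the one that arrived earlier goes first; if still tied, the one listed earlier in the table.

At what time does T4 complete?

10

Gantt: | idle 0-1 | T1 1-2 | idle 2-3 | T2 3-4 | T3 4-7 | T4 7-10 | T3 10-19 |
Completion: T1=2  T2=4  T3=19  T4=10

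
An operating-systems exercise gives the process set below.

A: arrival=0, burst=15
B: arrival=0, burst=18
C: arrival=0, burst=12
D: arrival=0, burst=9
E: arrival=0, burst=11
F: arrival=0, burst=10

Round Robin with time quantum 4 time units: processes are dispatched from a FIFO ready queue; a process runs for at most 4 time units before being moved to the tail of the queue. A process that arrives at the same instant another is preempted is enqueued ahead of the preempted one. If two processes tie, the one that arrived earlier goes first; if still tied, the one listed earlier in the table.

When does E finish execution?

64

Gantt: | A 0-4 | B 4-8 | C 8-12 | D 12-16 | E 16-20 | F 20-24 | A 24-28 | B 28-32 | C 32-36 | D 36-40 | E 40-44 | F 44-48 | A 48-52 | B 52-56 | C 56-60 | D 60-61 | E 61-64 | F 64-66 | A 66-69 | B 69-75 |
Completion: A=69  B=75  C=60  D=61  E=64  F=66
Turnaround (C−A): A=69  B=75  C=60  D=61  E=64  F=66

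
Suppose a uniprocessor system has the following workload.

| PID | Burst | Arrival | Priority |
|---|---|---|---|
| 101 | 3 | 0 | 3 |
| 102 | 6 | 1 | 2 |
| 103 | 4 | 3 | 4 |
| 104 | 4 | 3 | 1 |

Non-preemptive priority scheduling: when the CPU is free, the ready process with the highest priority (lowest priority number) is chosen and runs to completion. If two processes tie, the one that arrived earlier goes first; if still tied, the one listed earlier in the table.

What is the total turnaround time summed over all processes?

Timeline: | 101 0-3 | 104 3-7 | 102 7-13 | 103 13-17 |
Completion: 101=3  102=13  103=17  104=7
Turnaround = completion − arrival: 101=3, 102=12, 103=14, 104=4
Total turnaround = 3 + 12 + 14 + 4 = 33

33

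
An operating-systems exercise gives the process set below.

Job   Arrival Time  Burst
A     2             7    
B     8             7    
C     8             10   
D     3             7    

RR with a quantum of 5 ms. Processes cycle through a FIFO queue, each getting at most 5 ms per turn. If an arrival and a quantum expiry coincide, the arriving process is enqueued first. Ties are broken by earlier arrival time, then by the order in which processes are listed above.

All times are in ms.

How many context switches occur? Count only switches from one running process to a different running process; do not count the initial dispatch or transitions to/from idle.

7

Timeline: | idle 0-2 | A 2-7 | D 7-12 | A 12-14 | B 14-19 | C 19-24 | D 24-26 | B 26-28 | C 28-33 |
Completion: A=14  B=28  C=33  D=26
Turnaround (C−A): A=12  B=20  C=25  D=23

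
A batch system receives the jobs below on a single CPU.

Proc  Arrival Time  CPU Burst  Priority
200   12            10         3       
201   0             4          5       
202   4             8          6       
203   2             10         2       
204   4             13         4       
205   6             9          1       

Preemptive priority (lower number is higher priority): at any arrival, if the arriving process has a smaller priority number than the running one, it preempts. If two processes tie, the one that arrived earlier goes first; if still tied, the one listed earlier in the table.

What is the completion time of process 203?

Schedule: | 201 0-2 | 203 2-6 | 205 6-15 | 203 15-21 | 200 21-31 | 204 31-44 | 201 44-46 | 202 46-54 |
Completion: 200=31  201=46  202=54  203=21  204=44  205=15
Turnaround (C−A): 200=19  201=46  202=50  203=19  204=40  205=9

21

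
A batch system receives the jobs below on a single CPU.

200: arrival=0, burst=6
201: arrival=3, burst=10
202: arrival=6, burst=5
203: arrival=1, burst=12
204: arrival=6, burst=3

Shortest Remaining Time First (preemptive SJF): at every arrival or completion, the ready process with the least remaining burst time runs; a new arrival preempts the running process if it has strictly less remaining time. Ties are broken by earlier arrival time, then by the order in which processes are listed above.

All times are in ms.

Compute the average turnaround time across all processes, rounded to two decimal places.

14.60

Timeline: | 200 0-6 | 204 6-9 | 202 9-14 | 201 14-24 | 203 24-36 |
Completion: 200=6  201=24  202=14  203=36  204=9
Turnaround times: 200=6, 201=21, 202=8, 203=35, 204=3
Average turnaround = (6+21+8+35+3) / 5 = 73/5 = 14.60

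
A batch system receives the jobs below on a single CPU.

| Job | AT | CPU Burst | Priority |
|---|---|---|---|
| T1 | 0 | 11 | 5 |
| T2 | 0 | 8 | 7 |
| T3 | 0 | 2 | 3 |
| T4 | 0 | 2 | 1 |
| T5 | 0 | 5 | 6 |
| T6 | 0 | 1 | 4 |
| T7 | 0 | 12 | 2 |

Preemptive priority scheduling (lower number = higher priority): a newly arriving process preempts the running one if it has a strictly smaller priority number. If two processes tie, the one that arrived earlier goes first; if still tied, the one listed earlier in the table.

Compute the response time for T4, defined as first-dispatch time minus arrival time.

Schedule: | T4 0-2 | T7 2-14 | T3 14-16 | T6 16-17 | T1 17-28 | T5 28-33 | T2 33-41 |
Completion: T1=28  T2=41  T3=16  T4=2  T5=33  T6=17  T7=14
Turnaround (C−A): T1=28  T2=41  T3=16  T4=2  T5=33  T6=17  T7=14
Response(T4) = first start − arrival = 0 − 0 = 0

0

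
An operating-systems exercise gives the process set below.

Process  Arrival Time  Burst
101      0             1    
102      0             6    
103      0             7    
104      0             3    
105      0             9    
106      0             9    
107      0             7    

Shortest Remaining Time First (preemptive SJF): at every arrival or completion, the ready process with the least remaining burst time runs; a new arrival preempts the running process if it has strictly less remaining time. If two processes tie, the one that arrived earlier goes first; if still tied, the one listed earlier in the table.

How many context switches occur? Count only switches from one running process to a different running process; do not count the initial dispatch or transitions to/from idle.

Schedule: | 101 0-1 | 104 1-4 | 102 4-10 | 103 10-17 | 107 17-24 | 105 24-33 | 106 33-42 |
Completion: 101=1  102=10  103=17  104=4  105=33  106=42  107=24
Turnaround (C−A): 101=1  102=10  103=17  104=4  105=33  106=42  107=24

6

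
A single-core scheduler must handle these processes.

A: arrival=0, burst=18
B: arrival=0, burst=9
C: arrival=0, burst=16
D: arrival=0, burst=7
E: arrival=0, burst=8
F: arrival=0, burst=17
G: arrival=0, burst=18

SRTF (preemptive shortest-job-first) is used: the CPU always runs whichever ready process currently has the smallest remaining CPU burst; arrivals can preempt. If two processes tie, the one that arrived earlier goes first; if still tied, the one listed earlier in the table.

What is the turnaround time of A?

75

Schedule: | D 0-7 | E 7-15 | B 15-24 | C 24-40 | F 40-57 | A 57-75 | G 75-93 |
Completion: A=75  B=24  C=40  D=7  E=15  F=57  G=93
Turnaround (C−A): A=75  B=24  C=40  D=7  E=15  F=57  G=93
Turnaround(A) = completion − arrival = 75 − 0 = 75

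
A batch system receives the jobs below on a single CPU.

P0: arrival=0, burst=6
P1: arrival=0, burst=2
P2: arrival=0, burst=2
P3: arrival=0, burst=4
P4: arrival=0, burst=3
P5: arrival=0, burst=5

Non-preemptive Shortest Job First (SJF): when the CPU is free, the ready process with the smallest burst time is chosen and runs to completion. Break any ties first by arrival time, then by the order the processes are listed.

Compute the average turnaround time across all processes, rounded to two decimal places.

Timeline: | P1 0-2 | P2 2-4 | P4 4-7 | P3 7-11 | P5 11-16 | P0 16-22 |
Completion: P0=22  P1=2  P2=4  P3=11  P4=7  P5=16
Turnaround times: P0=22, P1=2, P2=4, P3=11, P4=7, P5=16
Average turnaround = (22+2+4+11+7+16) / 6 = 62/6 = 10.33

10.33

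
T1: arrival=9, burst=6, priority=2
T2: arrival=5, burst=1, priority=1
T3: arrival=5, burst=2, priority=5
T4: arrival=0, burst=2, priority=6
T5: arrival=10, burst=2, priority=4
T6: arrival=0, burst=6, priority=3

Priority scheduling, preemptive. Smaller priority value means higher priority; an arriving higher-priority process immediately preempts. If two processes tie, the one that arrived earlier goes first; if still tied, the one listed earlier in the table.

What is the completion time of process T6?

7

Timeline: | T6 0-5 | T2 5-6 | T6 6-7 | T3 7-9 | T1 9-15 | T5 15-17 | T4 17-19 |
Completion: T1=15  T2=6  T3=9  T4=19  T5=17  T6=7
Turnaround (C−A): T1=6  T2=1  T3=4  T4=19  T5=7  T6=7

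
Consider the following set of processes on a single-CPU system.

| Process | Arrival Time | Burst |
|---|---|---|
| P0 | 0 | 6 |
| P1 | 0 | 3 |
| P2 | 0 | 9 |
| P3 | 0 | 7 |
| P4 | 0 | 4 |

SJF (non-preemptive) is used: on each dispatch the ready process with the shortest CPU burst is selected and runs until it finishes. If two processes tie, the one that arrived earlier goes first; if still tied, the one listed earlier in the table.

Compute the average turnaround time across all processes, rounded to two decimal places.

14.40

Timeline: | P1 0-3 | P4 3-7 | P0 7-13 | P3 13-20 | P2 20-29 |
Completion: P0=13  P1=3  P2=29  P3=20  P4=7
Turnaround (C−A): P0=13  P1=3  P2=29  P3=20  P4=7
Turnaround times: P0=13, P1=3, P2=29, P3=20, P4=7
Average turnaround = (13+3+29+20+7) / 5 = 72/5 = 14.40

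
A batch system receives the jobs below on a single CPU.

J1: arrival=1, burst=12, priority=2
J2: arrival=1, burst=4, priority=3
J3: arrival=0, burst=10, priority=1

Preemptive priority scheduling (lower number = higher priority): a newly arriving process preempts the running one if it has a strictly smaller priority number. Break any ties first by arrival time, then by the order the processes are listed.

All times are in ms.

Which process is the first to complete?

Schedule: | J3 0-10 | J1 10-22 | J2 22-26 |
Completion: J1=22  J2=26  J3=10
Finish order: J3 → J1 → J2

J3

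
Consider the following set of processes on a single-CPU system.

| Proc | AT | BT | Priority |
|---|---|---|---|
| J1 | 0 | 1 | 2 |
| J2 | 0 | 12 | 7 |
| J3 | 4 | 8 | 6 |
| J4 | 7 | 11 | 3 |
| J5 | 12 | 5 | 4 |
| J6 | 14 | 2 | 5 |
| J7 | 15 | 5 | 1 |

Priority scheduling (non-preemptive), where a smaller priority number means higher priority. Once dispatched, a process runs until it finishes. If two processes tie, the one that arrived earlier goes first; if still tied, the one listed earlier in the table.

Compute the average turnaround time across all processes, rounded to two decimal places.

Schedule: | J1 0-1 | J2 1-13 | J4 13-24 | J7 24-29 | J5 29-34 | J6 34-36 | J3 36-44 |
Completion: J1=1  J2=13  J3=44  J4=24  J5=34  J6=36  J7=29
Turnaround times: J1=1, J2=13, J3=40, J4=17, J5=22, J6=22, J7=14
Average turnaround = (1+13+40+17+22+22+14) / 7 = 129/7 = 18.43

18.43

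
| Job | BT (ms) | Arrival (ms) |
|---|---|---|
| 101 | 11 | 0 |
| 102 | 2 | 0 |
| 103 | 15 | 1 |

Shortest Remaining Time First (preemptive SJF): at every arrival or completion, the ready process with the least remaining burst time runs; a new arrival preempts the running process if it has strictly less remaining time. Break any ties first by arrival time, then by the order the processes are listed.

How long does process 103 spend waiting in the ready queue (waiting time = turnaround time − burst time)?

12

Timeline: | 102 0-2 | 101 2-13 | 103 13-28 |
Completion: 101=13  102=2  103=28
Waiting(103) = turnaround − burst = 27 − 15 = 12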